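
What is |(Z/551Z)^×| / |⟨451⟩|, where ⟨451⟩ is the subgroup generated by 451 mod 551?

4

Since 451 ∈ (Z/551Z)^×, its order divides φ(551) = φ(19·29) = (19−1)·(29−1) = 18·28 = 504 = 2^3 · 3^2 · 7.
Divisors of 504: 1, 2, 3, 4, 6, 7, 8, 9, 12, 14, 18, 21, 24, 28, 36, 42, 56, 63, 72, 84, 126, 168, 252, 504.
Test each divisor d:
451^1 ≡ 451
451^2 ≡ 82
451^3 ≡ 65
451^4 ≡ 112
451^6 ≡ 368
451^7 ≡ 117
451^8 ≡ 422
451^9 ≡ 227
451^12 ≡ 429
451^14 ≡ 465
451^18 ≡ 286
451^21 ≡ 407
451^24 ≡ 7
451^28 ≡ 233
451^36 ≡ 248
451^42 ≡ 349
451^56 ≡ 291
451^63 ≡ 436
451^72 ≡ 343
451^84 ≡ 30
451^126 ≡ 1
So ord_551(451) = 126, hence |⟨451⟩| = 126.
[(Z/551Z)^× : ⟨451⟩] = 504/126 = 4.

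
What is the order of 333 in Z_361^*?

18

The order of 333 must divide φ(361) = φ(19^2) = 19·(19−1) = 342 = 2 · 3^2 · 19.
Divisors of 342: 1, 2, 3, 6, 9, 18, 19, 38, 57, 114, 171, 342.
Test each divisor d:
333^1 ≡ 333 (mod 361)
333^2 ≡ 62 (mod 361)
333^3 ≡ 69 (mod 361)
333^6 ≡ 68 (mod 361)
333^9 ≡ 360 (mod 361)
333^18 ≡ 1 (mod 361) ✓
So ord_361(333) = 18.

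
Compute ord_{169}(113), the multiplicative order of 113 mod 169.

39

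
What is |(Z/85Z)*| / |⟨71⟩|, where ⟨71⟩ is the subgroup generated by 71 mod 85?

ord(71) | φ(85) = φ(5·17) = (5−1)·(17−1) = 4·16 = 64 = 2^6.
Divisors of 64: 1, 2, 4, 8, 16, 32, 64.
Test each divisor d:
71^1 ≡ 71 (mod 85)
71^2 ≡ 26 (mod 85)
71^4 ≡ 81 (mod 85)
71^8 ≡ 16 (mod 85)
71^16 ≡ 1 (mod 85) ✓
Thus |⟨71⟩| = ord(71) = 16.
Index = |(Z/85Z)^×| / |⟨71⟩| = 64 / 16 = 4.

4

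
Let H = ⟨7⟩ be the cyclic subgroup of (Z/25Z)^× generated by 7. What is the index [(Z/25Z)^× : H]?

ord(7) | φ(25) = φ(5^2) = 5·(5−1) = 20 = 2^2 · 5.
Divisors of 20: 1, 2, 4, 5, 10, 20.
Test each divisor d:
7^1 ≡ 7
7^2 ≡ 24
7^4 ≡ 1
The order of 7 is 4, so the subgroup it generates has 4 elements.
[(Z/25Z)^× : ⟨7⟩] = 20/4 = 5.

5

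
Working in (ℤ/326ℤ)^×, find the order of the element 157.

54

By Lagrange's theorem, ord_326(157) divides φ(326) = φ(2)·φ(163) = 1·162 = 162 = 2 · 3^4.
Divisors of 162: 1, 2, 3, 6, 9, 18, 27, 54, 81, 162.
Test each divisor d:
157^1 ≡ 157
157^2 ≡ 199
157^3 ≡ 273
157^6 ≡ 201
157^9 ≡ 105
157^18 ≡ 267
157^27 ≡ 325
157^54 ≡ 1
Hence ord(157) = 54.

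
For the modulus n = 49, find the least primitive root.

3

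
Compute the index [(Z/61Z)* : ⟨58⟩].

12

The order of 58 must divide φ(61) = 61 − 1 = 60 = 2^2 · 3 · 5.
Divisors of 60: 1, 2, 3, 4, 5, 6, 10, 12, 15, 20, 30, 60.
Test each divisor d:
58^1 ≡ 58 (mod 61)
58^2 ≡ 9 (mod 61)
58^3 ≡ 34 (mod 61)
58^4 ≡ 20 (mod 61)
58^5 ≡ 1 (mod 61) ✓
Thus |⟨58⟩| = ord(58) = 5.
Index = |(Z/61Z)^×| / |⟨58⟩| = 60 / 5 = 12.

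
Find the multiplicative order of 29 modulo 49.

The order of 29 must divide φ(49) = φ(7^2) = 7·(7−1) = 42 = 2 · 3 · 7.
Divisors of 42: 1, 2, 3, 6, 7, 14, 21, 42.
Check 29^d mod 49 for each divisor in increasing order:
29^1 ≡ 29
29^2 ≡ 8
29^3 ≡ 36
29^6 ≡ 22
29^7 ≡ 1
Therefore the multiplicative order of 29 modulo 49 is 7.

7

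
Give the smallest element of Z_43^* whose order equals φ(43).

φ(43) = 43 − 1 = 42 = 2 · 3 · 7.
Test candidates g = 2, 3, … against the prime factors q ∈ {2, 3, 7} of φ(43): g is a generator iff g^(42/q) ≢ 1 for every such q.
g = 2: 2^21 ≡ 42; 2^14 ≡ 1 — hits 1, so not a primitive root.
g = 3: 3^21 ≡ 42; 3^14 ≡ 36; 3^6 ≡ 41 — none is 1, so 3 is a primitive root.
The smallest primitive root modulo 43 is 3.

3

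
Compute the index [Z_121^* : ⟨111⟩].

10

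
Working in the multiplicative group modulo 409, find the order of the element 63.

136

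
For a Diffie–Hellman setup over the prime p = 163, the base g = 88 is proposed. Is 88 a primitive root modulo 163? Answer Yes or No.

No

φ(163) = 163 − 1 = 162 = 2 · 3^4.
It suffices to check that the order of 88 is not a proper divisor of 162: compute 88^(162/q) for q ∈ {2, 3}.
88^81 ≡ 1 (mod 163)  [q = 2: ≡ 1 ✗]
88^54 ≡ 58 (mod 163)  [q = 3: ≢ 1 ✓]
The check at q = 2 fails, so 88 generates a proper subgroup.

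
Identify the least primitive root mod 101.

φ(101) = 101 − 1 = 100 = 2^2 · 5^2.
g is a primitive root iff g^(100/q) ≢ 1 (mod 101) for each prime q ∈ {2, 5}.
g = 2: 2^50 ≡ 100; 2^20 ≡ 95 — none is 1, so 2 is a primitive root.
So 2 is the smallest generator of (Z/101Z)^×.

2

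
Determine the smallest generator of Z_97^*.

φ(97) = 97 − 1 = 96 = 2^5 · 3.
g is a primitive root iff g^(96/q) ≢ 1 (mod 97) for each prime q ∈ {2, 3}.
g = 2: 2^48 ≡ 1 — hits 1, so not a primitive root.
g = 3: 3^48 ≡ 1 — hits 1, so not a primitive root.
g = 4: 4^48 ≡ 1 — hits 1, so not a primitive root.
g = 5: 5^48 ≡ 96; 5^32 ≡ 35 — none is 1, so 5 is a primitive root.
So 5 is the smallest generator of (Z/97Z)^×.

5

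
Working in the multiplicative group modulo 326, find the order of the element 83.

81

Since 83 ∈ (Z/326Z)^×, its order divides φ(326) = φ(2)·φ(163) = 1·162 = 162 = 2 · 3^4.
Divisors of 162: 1, 2, 3, 6, 9, 18, 27, 54, 81, 162.
Test each divisor d:
83^1 ≡ 83 (mod 326)
83^2 ≡ 43 (mod 326)
83^3 ≡ 309 (mod 326)
83^6 ≡ 289 (mod 326)
83^9 ≡ 303 (mod 326)
83^18 ≡ 203 (mod 326)
83^27 ≡ 221 (mod 326)
83^54 ≡ 267 (mod 326)
83^81 ≡ 1 (mod 326) ✓
The smallest such exponent is 81, so the order of 83 is 81.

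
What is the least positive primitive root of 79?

φ(79) = 79 − 1 = 78 = 2 · 3 · 13.
g is a primitive root iff g^(78/q) ≢ 1 (mod 79) for each prime q ∈ {2, 3, 13}.
g = 2: 2^39 ≡ 1 — hits 1, so not a primitive root.
g = 3: 3^39 ≡ 78; 3^26 ≡ 23; 3^6 ≡ 18 — none is 1, so 3 is a primitive root.
The smallest primitive root modulo 79 is 3.

3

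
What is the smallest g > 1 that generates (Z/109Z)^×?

6

φ(109) = 109 − 1 = 108 = 2^2 · 3^3.
Test candidates g = 2, 3, … against the prime factors q ∈ {2, 3} of φ(109): g is a generator iff g^(108/q) ≢ 1 for every such q.
g = 2: 2^54 ≡ 108; 2^36 ≡ 1 — hits 1, so not a primitive root.
g = 3: 3^54 ≡ 1 — hits 1, so not a primitive root.
g = 4: 4^54 ≡ 1 — hits 1, so not a primitive root.
g = 5: 5^54 ≡ 1 — hits 1, so not a primitive root.
g = 6: 6^54 ≡ 108; 6^36 ≡ 63 — none is 1, so 6 is a primitive root.
Hence the least primitive root of 109 is 6.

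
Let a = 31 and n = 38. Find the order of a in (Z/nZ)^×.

6

ord(31) | φ(38) = φ(2)·φ(19) = 1·18 = 18 = 2 · 3^2.
Divisors of 18: 1, 2, 3, 6, 9, 18.
Compute 31^d (mod 38) for the divisors d until we hit 1:
31^1 ≡ 31 (mod 38)
31^2 ≡ 11 (mod 38)
31^3 ≡ 37 (mod 38)
31^6 ≡ 1 (mod 38) ✓
Hence ord(31) = 6.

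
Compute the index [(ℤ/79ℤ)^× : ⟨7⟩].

1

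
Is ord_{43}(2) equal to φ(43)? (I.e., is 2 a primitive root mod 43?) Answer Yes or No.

No

φ(43) = 43 − 1 = 42 = 2 · 3 · 7.
It suffices to check that the order of 2 is not a proper divisor of 42: compute 2^(42/q) for q ∈ {2, 3, 7}.
2^21 ≡ 42 (mod 43)  [q = 2: ≢ 1 ✓]
2^14 ≡ 1 (mod 43)  [q = 3: ≡ 1 ✗]
2^6 ≡ 21 (mod 43)  [q = 7: ≢ 1 ✓]
The check at q = 3 fails, so 2 generates a proper subgroup.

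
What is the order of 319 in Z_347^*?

173

By Lagrange's theorem, ord_347(319) divides φ(347) = 347 − 1 = 346 = 2 · 173.
Divisors of 346: 1, 2, 173, 346.
Check 319^d mod 347 for each divisor in increasing order:
319^1 ≡ 319 (mod 347)
319^2 ≡ 90 (mod 347)
319^173 ≡ 1 (mod 347) ✓
The smallest such exponent is 173, so the order of 319 is 173.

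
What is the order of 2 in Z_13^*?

12

The order of 2 must divide φ(13) = 13 − 1 = 12 = 2^2 · 3.
Divisors of 12: 1, 2, 3, 4, 6, 12.
Check 2^d mod 13 for each divisor in increasing order:
2^1 ≡ 2
2^2 ≡ 4
2^3 ≡ 8
2^4 ≡ 3
2^6 ≡ 12
2^12 ≡ 1
Therefore the multiplicative order of 2 modulo 13 is 12.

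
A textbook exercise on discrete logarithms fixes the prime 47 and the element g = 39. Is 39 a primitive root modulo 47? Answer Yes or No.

φ(47) = 47 − 1 = 46 = 2 · 23.
Test 39^(46/q) mod 47 for each prime factor q of 46:
39^23 ≡ 46 (mod 47)  [q = 2: ≢ 1 ✓]
39^2 ≡ 17 (mod 47)  [q = 23: ≢ 1 ✓]
None equal 1, so ord_47(39) = 46: 39 is a primitive root.

Yes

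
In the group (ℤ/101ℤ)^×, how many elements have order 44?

φ(101) = 101 − 1 = 100 = 2^2 · 5^2.
Since (Z/101Z)^× is cyclic of order 100, the number of elements of order d is φ(d) when d | 100 and 0 otherwise.
Here 100 is not a multiple of 44, so there are no elements of order 44.

0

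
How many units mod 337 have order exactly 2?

1

φ(337) = 337 − 1 = 336 = 2^4 · 3 · 7.
Since (Z/337Z)^× is cyclic of order 336, the number of elements of order d is φ(d) when d | 336 and 0 otherwise.
2 | 336, and φ(2) = 2 − 1 = 1.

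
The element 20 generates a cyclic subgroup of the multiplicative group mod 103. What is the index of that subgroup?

1

ord(20) | φ(103) = 103 − 1 = 102 = 2 · 3 · 17.
Divisors of 102: 1, 2, 3, 6, 17, 34, 51, 102.
Evaluate successive powers at the divisors of 102:
20^1 ≡ 20 (mod 103)
20^2 ≡ 91 (mod 103)
20^3 ≡ 69 (mod 103)
20^6 ≡ 23 (mod 103)
20^17 ≡ 47 (mod 103)
20^34 ≡ 46 (mod 103)
20^51 ≡ 102 (mod 103)
20^102 ≡ 1 (mod 103) ✓
So ord_103(20) = 102, hence |⟨20⟩| = 102.
Index = |(Z/103Z)^×| / |⟨20⟩| = 102 / 102 = 1.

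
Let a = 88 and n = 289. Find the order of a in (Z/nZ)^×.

Since 88 ∈ (Z/289Z)^×, its order divides φ(289) = φ(17^2) = 17·(17−1) = 272 = 2^4 · 17.
Divisors of 272: 1, 2, 4, 8, 16, 17, 34, 68, 136, 272.
Test each divisor d:
88^1 ≡ 88 (mod 289)
88^2 ≡ 230 (mod 289)
88^4 ≡ 13 (mod 289)
88^8 ≡ 169 (mod 289)
88^16 ≡ 239 (mod 289)
88^17 ≡ 224 (mod 289)
88^34 ≡ 179 (mod 289)
88^68 ≡ 251 (mod 289)
88^136 ≡ 288 (mod 289)
88^272 ≡ 1 (mod 289) ✓
Hence ord(88) = 272.

272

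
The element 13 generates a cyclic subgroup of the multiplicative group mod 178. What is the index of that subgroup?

1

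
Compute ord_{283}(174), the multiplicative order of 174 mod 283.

The order of 174 must divide φ(283) = 283 − 1 = 282 = 2 · 3 · 47.
Divisors of 282: 1, 2, 3, 6, 47, 94, 141, 282.
Test each divisor d:
174^1 ≡ 174 (mod 283)
174^2 ≡ 278 (mod 283)
174^3 ≡ 262 (mod 283)
174^6 ≡ 158 (mod 283)
174^47 ≡ 44 (mod 283)
174^94 ≡ 238 (mod 283)
174^141 ≡ 1 (mod 283) ✓
The smallest such exponent is 141, so the order of 174 is 141.

141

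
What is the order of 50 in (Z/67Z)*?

ord(50) | φ(67) = 67 − 1 = 66 = 2 · 3 · 11.
Divisors of 66: 1, 2, 3, 6, 11, 22, 33, 66.
Test each divisor d:
50^1 ≡ 50
50^2 ≡ 21
50^3 ≡ 45
50^6 ≡ 15
50^11 ≡ 38
50^22 ≡ 37
50^33 ≡ 66
50^66 ≡ 1
Therefore the multiplicative order of 50 modulo 67 is 66.

66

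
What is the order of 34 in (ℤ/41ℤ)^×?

40

The order of 34 must divide φ(41) = 41 − 1 = 40 = 2^3 · 5.
Divisors of 40: 1, 2, 4, 5, 8, 10, 20, 40.
Evaluate successive powers at the divisors of 40:
34^1 ≡ 34
34^2 ≡ 8
34^4 ≡ 23
34^5 ≡ 3
34^8 ≡ 37
34^10 ≡ 9
34^20 ≡ 40
34^40 ≡ 1
So ord_41(34) = 40.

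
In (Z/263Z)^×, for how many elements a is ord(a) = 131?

130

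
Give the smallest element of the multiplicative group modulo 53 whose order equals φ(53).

2

φ(53) = 53 − 1 = 52 = 2^2 · 13.
g is a primitive root iff g^(52/q) ≢ 1 (mod 53) for each prime q ∈ {2, 13}.
g = 2: 2^26 ≡ 52; 2^4 ≡ 16 — none is 1, so 2 is a primitive root.
The smallest primitive root modulo 53 is 2.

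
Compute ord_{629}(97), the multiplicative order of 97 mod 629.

ord(97) | φ(629) = φ(17·37) = (17−1)·(37−1) = 16·36 = 576 = 2^6 · 3^2.
Divisors of 576: 1, 2, 3, 4, 6, 8, 9, 12, 16, 18, 24, 32, 36, 48, 64, 72, 96, 144, 192, 288, 576.
Compute 97^d (mod 629) for the divisors d until we hit 1:
97^1 ≡ 97 (mod 629)
97^2 ≡ 603 (mod 629)
97^3 ≡ 623 (mod 629)
97^4 ≡ 47 (mod 629)
97^6 ≡ 36 (mod 629)
97^8 ≡ 322 (mod 629)
97^9 ≡ 413 (mod 629)
97^12 ≡ 38 (mod 629)
97^16 ≡ 528 (mod 629)
97^18 ≡ 110 (mod 629)
97^24 ≡ 186 (mod 629)
97^32 ≡ 137 (mod 629)
97^36 ≡ 149 (mod 629)
97^48 ≡ 1 (mod 629) ✓
Hence ord(97) = 48.

48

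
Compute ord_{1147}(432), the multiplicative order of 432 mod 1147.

90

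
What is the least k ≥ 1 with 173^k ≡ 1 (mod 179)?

89

The order of 173 must divide φ(179) = 179 − 1 = 178 = 2 · 89.
Divisors of 178: 1, 2, 89, 178.
Compute 173^d (mod 179) for the divisors d until we hit 1:
173^1 ≡ 173
173^2 ≡ 36
173^89 ≡ 1
Hence ord(173) = 89.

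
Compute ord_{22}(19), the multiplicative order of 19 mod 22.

ord(19) | φ(22) = φ(2)·φ(11) = 1·10 = 10 = 2 · 5.
Divisors of 10: 1, 2, 5, 10.
Test each divisor d:
19^1 ≡ 19
19^2 ≡ 9
19^5 ≡ 21
19^10 ≡ 1
The smallest such exponent is 10, so the order of 19 is 10.

10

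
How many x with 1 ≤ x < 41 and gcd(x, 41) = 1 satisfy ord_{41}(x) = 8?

4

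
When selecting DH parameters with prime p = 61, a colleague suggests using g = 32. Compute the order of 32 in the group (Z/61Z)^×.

12

The order of 32 must divide φ(61) = 61 − 1 = 60 = 2^2 · 3 · 5.
Divisors of 60: 1, 2, 3, 4, 5, 6, 10, 12, 15, 20, 30, 60.
Check 32^d mod 61 for each divisor in increasing order:
32^1 ≡ 32 (mod 61)
32^2 ≡ 48 (mod 61)
32^3 ≡ 11 (mod 61)
32^4 ≡ 47 (mod 61)
32^5 ≡ 40 (mod 61)
32^6 ≡ 60 (mod 61)
32^10 ≡ 14 (mod 61)
32^12 ≡ 1 (mod 61) ✓
The smallest such exponent is 12, so the order of 32 is 12.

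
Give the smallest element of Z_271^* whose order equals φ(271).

6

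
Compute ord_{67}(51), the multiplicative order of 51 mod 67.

66

Since 51 ∈ (Z/67Z)^×, its order divides φ(67) = 67 − 1 = 66 = 2 · 3 · 11.
Divisors of 66: 1, 2, 3, 6, 11, 22, 33, 66.
Evaluate successive powers at the divisors of 66:
51^1 ≡ 51
51^2 ≡ 55
51^3 ≡ 58
51^6 ≡ 14
51^11 ≡ 38
51^22 ≡ 37
51^33 ≡ 66
51^66 ≡ 1
The smallest such exponent is 66, so the order of 51 is 66.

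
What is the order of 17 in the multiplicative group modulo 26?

6

The order of 17 must divide φ(26) = φ(2)·φ(13) = 1·12 = 12 = 2^2 · 3.
Divisors of 12: 1, 2, 3, 4, 6, 12.
Compute 17^d (mod 26) for the divisors d until we hit 1:
17^1 ≡ 17 (mod 26)
17^2 ≡ 3 (mod 26)
17^3 ≡ 25 (mod 26)
17^4 ≡ 9 (mod 26)
17^6 ≡ 1 (mod 26) ✓
Therefore the multiplicative order of 17 modulo 26 is 6.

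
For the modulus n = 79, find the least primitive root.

φ(79) = 79 − 1 = 78 = 2 · 3 · 13.
Test candidates g = 2, 3, … against the prime factors q ∈ {2, 3, 13} of φ(79): g is a generator iff g^(78/q) ≢ 1 for every such q.
g = 2: 2^39 ≡ 1 — hits 1, so not a primitive root.
g = 3: 3^39 ≡ 78; 3^26 ≡ 23; 3^6 ≡ 18 — none is 1, so 3 is a primitive root.
The smallest primitive root modulo 79 is 3.

3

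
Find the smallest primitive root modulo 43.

φ(43) = 43 − 1 = 42 = 2 · 3 · 7.
Test candidates g = 2, 3, … against the prime factors q ∈ {2, 3, 7} of φ(43): g is a generator iff g^(42/q) ≢ 1 for every such q.
g = 2: 2^21 ≡ 42; 2^14 ≡ 1 — hits 1, so not a primitive root.
g = 3: 3^21 ≡ 42; 3^14 ≡ 36; 3^6 ≡ 41 — none is 1, so 3 is a primitive root.
So 3 is the smallest generator of (Z/43Z)^×.

3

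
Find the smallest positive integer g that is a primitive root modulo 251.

φ(251) = 251 − 1 = 250 = 2 · 5^3.
Test candidates g = 2, 3, … against the prime factors q ∈ {2, 5} of φ(251): g is a generator iff g^(250/q) ≢ 1 for every such q.
g = 2: 2^125 ≡ 250; 2^50 ≡ 1 — hits 1, so not a primitive root.
g = 3: 3^125 ≡ 1 — hits 1, so not a primitive root.
g = 4: 4^125 ≡ 1 — hits 1, so not a primitive root.
g = 5: 5^125 ≡ 1 — hits 1, so not a primitive root.
g = 6: 6^125 ≡ 250; 6^50 ≡ 219 — none is 1, so 6 is a primitive root.
So 6 is the smallest generator of (Z/251Z)^×.

6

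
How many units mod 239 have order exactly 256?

0

φ(239) = 239 − 1 = 238 = 2 · 7 · 17.
In a cyclic group of order 238, there are φ(d) elements of order d for each divisor d of 238, and zero for non-divisors.
Here 238 is not a multiple of 256, so there are no elements of order 256.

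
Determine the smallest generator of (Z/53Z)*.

2

φ(53) = 53 − 1 = 52 = 2^2 · 13.
Test candidates g = 2, 3, … against the prime factors q ∈ {2, 13} of φ(53): g is a generator iff g^(52/q) ≢ 1 for every such q.
g = 2: 2^26 ≡ 52; 2^4 ≡ 16 — none is 1, so 2 is a primitive root.
Hence the least primitive root of 53 is 2.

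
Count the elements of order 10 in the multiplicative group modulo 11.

φ(11) = 11 − 1 = 10 = 2 · 5.
In a cyclic group of order 10, there are φ(d) elements of order d for each divisor d of 10, and zero for non-divisors.
10 = 2 · 5 divides 10, and φ(10) = 4.

4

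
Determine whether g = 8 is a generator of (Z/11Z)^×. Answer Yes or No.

Yes

φ(11) = 11 − 1 = 10 = 2 · 5.
Test 8^(10/q) mod 11 for each prime factor q of 10:
8^5 ≡ 10 (mod 11)  [q = 2: ≢ 1 ✓]
8^2 ≡ 9 (mod 11)  [q = 5: ≢ 1 ✓]
None equal 1, so ord_11(8) = 10: 8 is a primitive root.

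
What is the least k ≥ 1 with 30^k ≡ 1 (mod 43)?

ord(30) | φ(43) = 43 − 1 = 42 = 2 · 3 · 7.
Divisors of 42: 1, 2, 3, 6, 7, 14, 21, 42.
Compute 30^d (mod 43) for the divisors d until we hit 1:
30^1 ≡ 30 (mod 43)
30^2 ≡ 40 (mod 43)
30^3 ≡ 39 (mod 43)
30^6 ≡ 16 (mod 43)
30^7 ≡ 7 (mod 43)
30^14 ≡ 6 (mod 43)
30^21 ≡ 42 (mod 43)
30^42 ≡ 1 (mod 43) ✓
So ord_43(30) = 42.

42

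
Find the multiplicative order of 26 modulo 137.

136

By Lagrange's theorem, ord_137(26) divides φ(137) = 137 − 1 = 136 = 2^3 · 17.
Divisors of 136: 1, 2, 4, 8, 17, 34, 68, 136.
Compute 26^d (mod 137) for the divisors d until we hit 1:
26^1 ≡ 26
26^2 ≡ 128
26^4 ≡ 81
26^8 ≡ 122
26^17 ≡ 96
26^34 ≡ 37
26^68 ≡ 136
26^136 ≡ 1
So ord_137(26) = 136.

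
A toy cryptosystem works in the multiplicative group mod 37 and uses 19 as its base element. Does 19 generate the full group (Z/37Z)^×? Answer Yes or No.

φ(37) = 37 − 1 = 36 = 2^2 · 3^2.
An element g generates (Z/37Z)^× iff g^(36/q) ≢ 1 (mod 37) for each prime q ∈ {2, 3}.
19^18 ≡ 36 (mod 37)  [q = 2: ≢ 1 ✓]
19^12 ≡ 10 (mod 37)  [q = 3: ≢ 1 ✓]
None equal 1, so ord_37(19) = 36: 19 is a primitive root.

Yes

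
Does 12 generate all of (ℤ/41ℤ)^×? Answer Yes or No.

φ(41) = 41 − 1 = 40 = 2^3 · 5.
Test 12^(40/q) mod 41 for each prime factor q of 40:
12^20 ≡ 40 (mod 41)  [q = 2: ≢ 1 ✓]
12^8 ≡ 18 (mod 41)  [q = 5: ≢ 1 ✓]
None equal 1, so ord_41(12) = 40: 12 is a primitive root.

Yes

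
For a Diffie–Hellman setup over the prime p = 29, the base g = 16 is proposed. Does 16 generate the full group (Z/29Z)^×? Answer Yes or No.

φ(29) = 29 − 1 = 28 = 2^2 · 7.
It suffices to check that the order of 16 is not a proper divisor of 28: compute 16^(28/q) for q ∈ {2, 7}.
16^14 ≡ 1 (mod 29)  [q = 2: ≡ 1 ✗]
16^4 ≡ 25 (mod 29)  [q = 7: ≢ 1 ✓]
Since 16^14 ≡ 1, the order of 16 divides 14 < 28, so 16 is not a primitive root.

No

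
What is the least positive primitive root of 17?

3

φ(17) = 17 − 1 = 16 = 2^4.
g is a primitive root iff g^(16/q) ≢ 1 (mod 17) for each prime q ∈ {2}.
g = 2: 2^8 ≡ 1 — hits 1, so not a primitive root.
g = 3: 3^8 ≡ 16 — none is 1, so 3 is a primitive root.
Hence the least primitive root of 17 is 3.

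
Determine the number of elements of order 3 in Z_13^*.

2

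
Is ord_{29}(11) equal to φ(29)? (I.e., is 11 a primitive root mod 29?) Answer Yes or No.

Yes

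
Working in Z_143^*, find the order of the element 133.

Since 133 ∈ (Z/143Z)^×, its order divides φ(143) = φ(11·13) = (11−1)·(13−1) = 10·12 = 120 = 2^3 · 3 · 5.
Divisors of 120: 1, 2, 3, 4, 5, 6, 8, 10, 12, 15, 20, 24, 30, 40, 60, 120.
Compute 133^d (mod 143) for the divisors d until we hit 1:
133^1 ≡ 133 (mod 143)
133^2 ≡ 100 (mod 143)
133^3 ≡ 1 (mod 143) ✓
So ord_143(133) = 3.

3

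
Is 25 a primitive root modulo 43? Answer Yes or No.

No

φ(43) = 43 − 1 = 42 = 2 · 3 · 7.
Test 25^(42/q) mod 43 for each prime factor q of 42:
25^21 ≡ 1 (mod 43)  [q = 2: ≡ 1 ✗]
25^14 ≡ 6 (mod 43)  [q = 3: ≢ 1 ✓]
25^6 ≡ 41 (mod 43)  [q = 7: ≢ 1 ✓]
Since 25^21 ≡ 1, the order of 25 divides 21 < 42, so 25 is not a primitive root.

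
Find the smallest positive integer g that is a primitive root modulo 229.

6

φ(229) = 229 − 1 = 228 = 2^2 · 3 · 19.
Test candidates g = 2, 3, … against the prime factors q ∈ {2, 3, 19} of φ(229): g is a generator iff g^(228/q) ≢ 1 for every such q.
g = 2: 2^114 ≡ 228; 2^76 ≡ 1 — hits 1, so not a primitive root.
g = 3: 3^114 ≡ 1 — hits 1, so not a primitive root.
g = 4: 4^114 ≡ 1 — hits 1, so not a primitive root.
g = 5: 5^114 ≡ 1 — hits 1, so not a primitive root.
g = 6: 6^114 ≡ 228; 6^76 ≡ 134; 6^12 ≡ 165 — none is 1, so 6 is a primitive root.
Hence the least primitive root of 229 is 6.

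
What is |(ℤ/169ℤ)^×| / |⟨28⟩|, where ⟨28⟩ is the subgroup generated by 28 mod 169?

ord(28) | φ(169) = φ(13^2) = 13·(13−1) = 156 = 2^2 · 3 · 13.
Divisors of 156: 1, 2, 3, 4, 6, 12, 13, 26, 39, 52, 78, 156.
Test each divisor d:
28^1 ≡ 28 (mod 169)
28^2 ≡ 108 (mod 169)
28^3 ≡ 151 (mod 169)
28^4 ≡ 3 (mod 169)
28^6 ≡ 155 (mod 169)
28^12 ≡ 27 (mod 169)
28^13 ≡ 80 (mod 169)
28^26 ≡ 147 (mod 169)
28^39 ≡ 99 (mod 169)
28^52 ≡ 146 (mod 169)
28^78 ≡ 168 (mod 169)
28^156 ≡ 1 (mod 169) ✓
So ord_169(28) = 156, hence |⟨28⟩| = 156.
Index = |(Z/169Z)^×| / |⟨28⟩| = 156 / 156 = 1.

1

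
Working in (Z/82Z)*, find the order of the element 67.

40

Since 67 ∈ (Z/82Z)^×, its order divides φ(82) = φ(2)·φ(41) = 1·40 = 40 = 2^3 · 5.
Divisors of 40: 1, 2, 4, 5, 8, 10, 20, 40.
Test each divisor d:
67^1 ≡ 67
67^2 ≡ 61
67^4 ≡ 31
67^5 ≡ 27
67^8 ≡ 59
67^10 ≡ 73
67^20 ≡ 81
67^40 ≡ 1
Hence ord(67) = 40.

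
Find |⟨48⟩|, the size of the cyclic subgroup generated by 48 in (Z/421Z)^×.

35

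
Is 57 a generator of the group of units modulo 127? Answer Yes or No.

φ(127) = 127 − 1 = 126 = 2 · 3^2 · 7.
An element g generates (Z/127Z)^× iff g^(126/q) ≢ 1 (mod 127) for each prime q ∈ {2, 3, 7}.
57^63 ≡ 126 (mod 127)  [q = 2: ≢ 1 ✓]
57^42 ≡ 107 (mod 127)  [q = 3: ≢ 1 ✓]
57^18 ≡ 4 (mod 127)  [q = 7: ≢ 1 ✓]
None equal 1, so ord_127(57) = 126: 57 is a primitive root.

Yes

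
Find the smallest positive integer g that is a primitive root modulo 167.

5

φ(167) = 167 − 1 = 166 = 2 · 83.
g is a primitive root iff g^(166/q) ≢ 1 (mod 167) for each prime q ∈ {2, 83}.
g = 2: 2^83 ≡ 1 — hits 1, so not a primitive root.
g = 3: 3^83 ≡ 1 — hits 1, so not a primitive root.
g = 4: 4^83 ≡ 1 — hits 1, so not a primitive root.
g = 5: 5^83 ≡ 166; 5^2 ≡ 25 — none is 1, so 5 is a primitive root.
So 5 is the smallest generator of (Z/167Z)^×.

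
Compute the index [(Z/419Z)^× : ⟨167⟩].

1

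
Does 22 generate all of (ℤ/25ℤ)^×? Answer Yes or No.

φ(25) = φ(5^2) = 5·(5−1) = 20 = 2^2 · 5.
It suffices to check that the order of 22 is not a proper divisor of 20: compute 22^(20/q) for q ∈ {2, 5}.
22^10 ≡ 24 (mod 25)  [q = 2: ≢ 1 ✓]
22^4 ≡ 6 (mod 25)  [q = 5: ≢ 1 ✓]
All checks pass, so 22 has order 20 and is a primitive root modulo 25.

Yes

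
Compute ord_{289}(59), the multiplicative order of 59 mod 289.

136

The order of 59 must divide φ(289) = φ(17^2) = 17·(17−1) = 272 = 2^4 · 17.
Divisors of 272: 1, 2, 4, 8, 16, 17, 34, 68, 136, 272.
Evaluate successive powers at the divisors of 272:
59^1 ≡ 59
59^2 ≡ 13
59^4 ≡ 169
59^8 ≡ 239
59^16 ≡ 188
59^17 ≡ 110
59^34 ≡ 251
59^68 ≡ 288
59^136 ≡ 1
Therefore the multiplicative order of 59 modulo 289 is 136.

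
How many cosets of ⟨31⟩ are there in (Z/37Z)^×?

9

Since 31 ∈ (Z/37Z)^×, its order divides φ(37) = 37 − 1 = 36 = 2^2 · 3^2.
Divisors of 36: 1, 2, 3, 4, 6, 9, 12, 18, 36.
Evaluate successive powers at the divisors of 36:
31^1 ≡ 31 (mod 37)
31^2 ≡ 36 (mod 37)
31^3 ≡ 6 (mod 37)
31^4 ≡ 1 (mod 37) ✓
So ord_37(31) = 4, hence |⟨31⟩| = 4.
The index is φ(37) / ord(31) = 36 / 4 = 9.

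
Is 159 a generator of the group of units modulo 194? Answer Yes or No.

No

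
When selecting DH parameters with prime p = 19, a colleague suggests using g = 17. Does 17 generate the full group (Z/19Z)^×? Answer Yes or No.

No

φ(19) = 19 − 1 = 18 = 2 · 3^2.
17 is a primitive root mod 19 iff 17^(φ(19)/q) ≢ 1 for every prime q | φ(19), i.e. q ∈ {2, 3}.
17^9 ≡ 1 (mod 19)  [q = 2: ≡ 1 ✗]
17^6 ≡ 7 (mod 19)  [q = 3: ≢ 1 ✓]
17^9 ≡ 1 shows ord(17) | 9, strictly less than φ(19); not a primitive root.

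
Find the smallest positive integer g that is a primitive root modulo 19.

2

φ(19) = 19 − 1 = 18 = 2 · 3^2.
Test candidates g = 2, 3, … against the prime factors q ∈ {2, 3} of φ(19): g is a generator iff g^(18/q) ≢ 1 for every such q.
g = 2: 2^9 ≡ 18; 2^6 ≡ 7 — none is 1, so 2 is a primitive root.
So 2 is the smallest generator of (Z/19Z)^×.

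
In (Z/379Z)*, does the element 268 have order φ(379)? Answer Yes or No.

φ(379) = 379 − 1 = 378 = 2 · 3^3 · 7.
It suffices to check that the order of 268 is not a proper divisor of 378: compute 268^(378/q) for q ∈ {2, 3, 7}.
268^189 ≡ 1 (mod 379)  [q = 2: ≡ 1 ✗]
268^126 ≡ 51 (mod 379)  [q = 3: ≢ 1 ✓]
268^54 ≡ 1 (mod 379)  [q = 7: ≡ 1 ✗]
The check at q = 2 fails, so 268 generates a proper subgroup.

No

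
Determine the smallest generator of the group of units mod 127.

3

φ(127) = 127 − 1 = 126 = 2 · 3^2 · 7.
g is a primitive root iff g^(126/q) ≢ 1 (mod 127) for each prime q ∈ {2, 3, 7}.
g = 2: 2^63 ≡ 1 — hits 1, so not a primitive root.
g = 3: 3^63 ≡ 126; 3^42 ≡ 107; 3^18 ≡ 4 — none is 1, so 3 is a primitive root.
Hence the least primitive root of 127 is 3.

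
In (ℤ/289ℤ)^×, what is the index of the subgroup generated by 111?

2

By Lagrange's theorem, ord_289(111) divides φ(289) = φ(17^2) = 17·(17−1) = 272 = 2^4 · 17.
Divisors of 272: 1, 2, 4, 8, 16, 17, 34, 68, 136, 272.
Compute 111^d (mod 289) for the divisors d until we hit 1:
111^1 ≡ 111 (mod 289)
111^2 ≡ 183 (mod 289)
111^4 ≡ 254 (mod 289)
111^8 ≡ 69 (mod 289)
111^16 ≡ 137 (mod 289)
111^17 ≡ 179 (mod 289)
111^34 ≡ 251 (mod 289)
111^68 ≡ 288 (mod 289)
111^136 ≡ 1 (mod 289) ✓
So ord_289(111) = 136, hence |⟨111⟩| = 136.
The index is φ(289) / ord(111) = 272 / 136 = 2.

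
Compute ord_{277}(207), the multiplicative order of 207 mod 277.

69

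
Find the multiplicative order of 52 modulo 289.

17

Since 52 ∈ (Z/289Z)^×, its order divides φ(289) = φ(17^2) = 17·(17−1) = 272 = 2^4 · 17.
Divisors of 272: 1, 2, 4, 8, 16, 17, 34, 68, 136, 272.
Evaluate successive powers at the divisors of 272:
52^1 ≡ 52 (mod 289)
52^2 ≡ 103 (mod 289)
52^4 ≡ 205 (mod 289)
52^8 ≡ 120 (mod 289)
52^16 ≡ 239 (mod 289)
52^17 ≡ 1 (mod 289) ✓
Hence ord(52) = 17.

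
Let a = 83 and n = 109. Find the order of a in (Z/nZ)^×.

54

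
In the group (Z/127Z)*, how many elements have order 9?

φ(127) = 127 − 1 = 126 = 2 · 3^2 · 7.
In a cyclic group of order 126, there are φ(d) elements of order d for each divisor d of 126, and zero for non-divisors.
9 = 3^2 divides 126, and φ(9) = 6.

6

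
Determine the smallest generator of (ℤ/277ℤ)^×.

5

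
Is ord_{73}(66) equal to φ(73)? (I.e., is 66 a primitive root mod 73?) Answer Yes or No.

No

φ(73) = 73 − 1 = 72 = 2^3 · 3^2.
Test 66^(72/q) mod 73 for each prime factor q of 72:
66^36 ≡ 72 (mod 73)  [q = 2: ≢ 1 ✓]
66^24 ≡ 1 (mod 73)  [q = 3: ≡ 1 ✗]
Since 66^24 ≡ 1, the order of 66 divides 24 < 72, so 66 is not a primitive root.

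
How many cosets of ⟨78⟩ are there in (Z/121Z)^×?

10

By Lagrange's theorem, ord_121(78) divides φ(121) = φ(11^2) = 11·(11−1) = 110 = 2 · 5 · 11.
Divisors of 110: 1, 2, 5, 10, 11, 22, 55, 110.
Evaluate successive powers at the divisors of 110:
78^1 ≡ 78 (mod 121)
78^2 ≡ 34 (mod 121)
78^5 ≡ 23 (mod 121)
78^10 ≡ 45 (mod 121)
78^11 ≡ 1 (mod 121) ✓
The order of 78 is 11, so the subgroup it generates has 11 elements.
[(Z/121Z)^× : ⟨78⟩] = 110/11 = 10.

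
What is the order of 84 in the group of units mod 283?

94

Since 84 ∈ (Z/283Z)^×, its order divides φ(283) = 283 − 1 = 282 = 2 · 3 · 47.
Divisors of 282: 1, 2, 3, 6, 47, 94, 141, 282.
Check 84^d mod 283 for each divisor in increasing order:
84^1 ≡ 84 (mod 283)
84^2 ≡ 264 (mod 283)
84^3 ≡ 102 (mod 283)
84^6 ≡ 216 (mod 283)
84^47 ≡ 282 (mod 283)
84^94 ≡ 1 (mod 283) ✓
Therefore the multiplicative order of 84 modulo 283 is 94.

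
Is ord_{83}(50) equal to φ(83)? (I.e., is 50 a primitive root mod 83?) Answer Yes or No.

φ(83) = 83 − 1 = 82 = 2 · 41.
Test 50^(82/q) mod 83 for each prime factor q of 82:
50^41 ≡ 82 (mod 83)  [q = 2: ≢ 1 ✓]
50^2 ≡ 10 (mod 83)  [q = 41: ≢ 1 ✓]
All checks pass, so 50 has order 82 and is a primitive root modulo 83.

Yes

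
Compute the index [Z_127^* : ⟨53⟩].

1

ord(53) | φ(127) = 127 − 1 = 126 = 2 · 3^2 · 7.
Divisors of 126: 1, 2, 3, 6, 7, 9, 14, 18, 21, 42, 63, 126.
Test each divisor d:
53^1 ≡ 53
53^2 ≡ 15
53^3 ≡ 33
53^6 ≡ 73
53^7 ≡ 59
53^9 ≡ 123
53^14 ≡ 52
53^18 ≡ 16
53^21 ≡ 20
53^42 ≡ 19
53^63 ≡ 126
53^126 ≡ 1
Thus |⟨53⟩| = ord(53) = 126.
The index is φ(127) / ord(53) = 126 / 126 = 1.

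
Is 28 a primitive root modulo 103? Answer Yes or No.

No

φ(103) = 103 − 1 = 102 = 2 · 3 · 17.
Test 28^(102/q) mod 103 for each prime factor q of 102:
28^51 ≡ 1 (mod 103)  [q = 2: ≡ 1 ✗]
28^34 ≡ 46 (mod 103)  [q = 3: ≢ 1 ✓]
28^6 ≡ 66 (mod 103)  [q = 17: ≢ 1 ✓]
Since 28^51 ≡ 1, the order of 28 divides 51 < 102, so 28 is not a primitive root.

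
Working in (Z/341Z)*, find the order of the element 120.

By Lagrange's theorem, ord_341(120) divides φ(341) = φ(11·31) = (11−1)·(31−1) = 10·30 = 300 = 2^2 · 3 · 5^2.
Divisors of 300: 1, 2, 3, 4, 5, 6, 10, 12, 15, 20, 25, 30, 50, 60, 75, 100, 150, 300.
Compute 120^d (mod 341) for the divisors d until we hit 1:
120^1 ≡ 120 (mod 341)
120^2 ≡ 78 (mod 341)
120^3 ≡ 153 (mod 341)
120^4 ≡ 287 (mod 341)
120^5 ≡ 340 (mod 341)
120^6 ≡ 221 (mod 341)
120^10 ≡ 1 (mod 341) ✓
Therefore the multiplicative order of 120 modulo 341 is 10.

10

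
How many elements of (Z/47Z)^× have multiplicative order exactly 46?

22

φ(47) = 47 − 1 = 46 = 2 · 23.
In a cyclic group of order 46, there are φ(d) elements of order d for each divisor d of 46, and zero for non-divisors.
46 = 2 · 23 divides 46, and φ(46) = 22.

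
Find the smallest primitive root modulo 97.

5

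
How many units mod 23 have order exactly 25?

0

φ(23) = 23 − 1 = 22 = 2 · 11.
Since (Z/23Z)^× is cyclic of order 22, the number of elements of order d is φ(d) when d | 22 and 0 otherwise.
Here 22 is not a multiple of 25, so there are no elements of order 25.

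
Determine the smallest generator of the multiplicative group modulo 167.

5

φ(167) = 167 − 1 = 166 = 2 · 83.
g is a primitive root iff g^(166/q) ≢ 1 (mod 167) for each prime q ∈ {2, 83}.
g = 2: 2^83 ≡ 1 — hits 1, so not a primitive root.
g = 3: 3^83 ≡ 1 — hits 1, so not a primitive root.
g = 4: 4^83 ≡ 1 — hits 1, so not a primitive root.
g = 5: 5^83 ≡ 166; 5^2 ≡ 25 — none is 1, so 5 is a primitive root.
The smallest primitive root modulo 167 is 5.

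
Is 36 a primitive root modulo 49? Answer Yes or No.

φ(49) = φ(7^2) = 7·(7−1) = 42 = 2 · 3 · 7.
An element g generates (Z/49Z)^× iff g^(42/q) ≢ 1 (mod 49) for each prime q ∈ {2, 3, 7}.
36^21 ≡ 1 (mod 49)  [q = 2: ≡ 1 ✗]
36^14 ≡ 1 (mod 49)  [q = 3: ≡ 1 ✗]
36^6 ≡ 15 (mod 49)  [q = 7: ≢ 1 ✓]
Since 36^21 ≡ 1, the order of 36 divides 21 < 42, so 36 is not a primitive root.

No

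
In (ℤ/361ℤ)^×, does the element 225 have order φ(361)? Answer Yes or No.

φ(361) = φ(19^2) = 19·(19−1) = 342 = 2 · 3^2 · 19.
225 is a primitive root mod 361 iff 225^(φ(361)/q) ≢ 1 for every prime q | φ(361), i.e. q ∈ {2, 3, 19}.
225^171 ≡ 1 (mod 361)  [q = 2: ≡ 1 ✗]
225^114 ≡ 292 (mod 361)  [q = 3: ≢ 1 ✓]
225^18 ≡ 58 (mod 361)  [q = 19: ≢ 1 ✓]
The check at q = 2 fails, so 225 generates a proper subgroup.

No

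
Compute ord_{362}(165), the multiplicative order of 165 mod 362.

By Lagrange's theorem, ord_362(165) divides φ(362) = φ(2)·φ(181) = 1·180 = 180 = 2^2 · 3^2 · 5.
Divisors of 180: 1, 2, 3, 4, 5, 6, 9, 10, 12, 15, 18, 20, 30, 36, 45, 60, 90, 180.
Test each divisor d:
165^1 ≡ 165 (mod 362)
165^2 ≡ 75 (mod 362)
165^3 ≡ 67 (mod 362)
165^4 ≡ 195 (mod 362)
165^5 ≡ 319 (mod 362)
165^6 ≡ 145 (mod 362)
165^9 ≡ 303 (mod 362)
165^10 ≡ 39 (mod 362)
165^12 ≡ 29 (mod 362)
165^15 ≡ 133 (mod 362)
165^18 ≡ 223 (mod 362)
165^20 ≡ 73 (mod 362)
165^30 ≡ 313 (mod 362)
165^36 ≡ 135 (mod 362)
165^45 ≡ 361 (mod 362)
165^60 ≡ 229 (mod 362)
165^90 ≡ 1 (mod 362) ✓
The smallest such exponent is 90, so the order of 165 is 90.

90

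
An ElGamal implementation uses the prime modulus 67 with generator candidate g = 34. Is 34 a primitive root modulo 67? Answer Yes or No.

Yes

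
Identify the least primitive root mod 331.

φ(331) = 331 − 1 = 330 = 2 · 3 · 5 · 11.
g is a primitive root iff g^(330/q) ≢ 1 (mod 331) for each prime q ∈ {2, 3, 5, 11}.
g = 2: 2^165 ≡ 330; 2^110 ≡ 299; 2^66 ≡ 64; 2^30 ≡ 1 — hits 1, so not a primitive root.
g = 3: 3^165 ≡ 330; 3^110 ≡ 299; 3^66 ≡ 64; 3^30 ≡ 270 — none is 1, so 3 is a primitive root.
The smallest primitive root modulo 331 is 3.

3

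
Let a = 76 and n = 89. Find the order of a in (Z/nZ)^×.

88

By Lagrange's theorem, ord_89(76) divides φ(89) = 89 − 1 = 88 = 2^3 · 11.
Divisors of 88: 1, 2, 4, 8, 11, 22, 44, 88.
Check 76^d mod 89 for each divisor in increasing order:
76^1 ≡ 76
76^2 ≡ 80
76^4 ≡ 81
76^8 ≡ 64
76^11 ≡ 12
76^22 ≡ 55
76^44 ≡ 88
76^88 ≡ 1
So ord_89(76) = 88.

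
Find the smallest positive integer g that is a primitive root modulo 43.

3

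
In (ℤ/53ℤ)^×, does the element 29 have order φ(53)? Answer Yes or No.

No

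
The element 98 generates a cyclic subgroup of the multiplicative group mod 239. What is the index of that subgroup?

34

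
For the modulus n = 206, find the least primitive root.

5

φ(206) = φ(2)·φ(103) = 1·102 = 102 = 2 · 3 · 17.
Test candidates g = 2, 3, … against the prime factors q ∈ {2, 3, 17} of φ(206): g is a generator iff g^(102/q) ≢ 1 for every such q.
g = 2: gcd(2, 206) = 2 > 1, not a unit — skip.
g = 3: 3^51 ≡ 205; 3^34 ≡ 1 — hits 1, so not a primitive root.
g = 4: gcd(4, 206) = 2 > 1, not a unit — skip.
g = 5: 5^51 ≡ 205; 5^34 ≡ 159; 5^6 ≡ 175 — none is 1, so 5 is a primitive root.
Hence the least primitive root of 206 is 5.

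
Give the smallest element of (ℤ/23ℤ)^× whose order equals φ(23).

φ(23) = 23 − 1 = 22 = 2 · 11.
Test candidates g = 2, 3, … against the prime factors q ∈ {2, 11} of φ(23): g is a generator iff g^(22/q) ≢ 1 for every such q.
g = 2: 2^11 ≡ 1 — hits 1, so not a primitive root.
g = 3: 3^11 ≡ 1 — hits 1, so not a primitive root.
g = 4: 4^11 ≡ 1 — hits 1, so not a primitive root.
g = 5: 5^11 ≡ 22; 5^2 ≡ 2 — none is 1, so 5 is a primitive root.
Hence the least primitive root of 23 is 5.

5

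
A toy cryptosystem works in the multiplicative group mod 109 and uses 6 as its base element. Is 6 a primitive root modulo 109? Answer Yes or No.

φ(109) = 109 − 1 = 108 = 2^2 · 3^3.
6 is a primitive root mod 109 iff 6^(φ(109)/q) ≢ 1 for every prime q | φ(109), i.e. q ∈ {2, 3}.
6^54 ≡ 108 (mod 109)  [q = 2: ≢ 1 ✓]
6^36 ≡ 63 (mod 109)  [q = 3: ≢ 1 ✓]
All checks pass, so 6 has order 108 and is a primitive root modulo 109.

Yes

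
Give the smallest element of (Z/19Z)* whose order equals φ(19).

φ(19) = 19 − 1 = 18 = 2 · 3^2.
g is a primitive root iff g^(18/q) ≢ 1 (mod 19) for each prime q ∈ {2, 3}.
g = 2: 2^9 ≡ 18; 2^6 ≡ 7 — none is 1, so 2 is a primitive root.
Hence the least primitive root of 19 is 2.

2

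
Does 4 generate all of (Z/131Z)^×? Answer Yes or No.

φ(131) = 131 − 1 = 130 = 2 · 5 · 13.
An element g generates (Z/131Z)^× iff g^(130/q) ≢ 1 (mod 131) for each prime q ∈ {2, 5, 13}.
4^65 ≡ 1 (mod 131)  [q = 2: ≡ 1 ✗]
4^26 ≡ 58 (mod 131)  [q = 5: ≢ 1 ✓]
4^10 ≡ 52 (mod 131)  [q = 13: ≢ 1 ✓]
Since 4^65 ≡ 1, the order of 4 divides 65 < 130, so 4 is not a primitive root.

No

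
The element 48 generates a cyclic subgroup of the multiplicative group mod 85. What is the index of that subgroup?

4

The order of 48 must divide φ(85) = φ(5·17) = (5−1)·(17−1) = 4·16 = 64 = 2^6.
Divisors of 64: 1, 2, 4, 8, 16, 32, 64.
Check 48^d mod 85 for each divisor in increasing order:
48^1 ≡ 48 (mod 85)
48^2 ≡ 9 (mod 85)
48^4 ≡ 81 (mod 85)
48^8 ≡ 16 (mod 85)
48^16 ≡ 1 (mod 85) ✓
So ord_85(48) = 16, hence |⟨48⟩| = 16.
[(Z/85Z)^× : ⟨48⟩] = 64/16 = 4.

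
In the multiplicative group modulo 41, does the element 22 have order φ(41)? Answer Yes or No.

φ(41) = 41 − 1 = 40 = 2^3 · 5.
Test 22^(40/q) mod 41 for each prime factor q of 40:
22^20 ≡ 40 (mod 41)  [q = 2: ≢ 1 ✓]
22^8 ≡ 37 (mod 41)  [q = 5: ≢ 1 ✓]
None equal 1, so ord_41(22) = 40: 22 is a primitive root.

Yes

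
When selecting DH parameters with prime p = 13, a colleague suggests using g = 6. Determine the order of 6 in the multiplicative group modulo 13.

12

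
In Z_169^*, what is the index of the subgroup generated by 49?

2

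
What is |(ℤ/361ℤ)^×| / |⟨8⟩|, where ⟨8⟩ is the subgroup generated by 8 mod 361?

3

By Lagrange's theorem, ord_361(8) divides φ(361) = φ(19^2) = 19·(19−1) = 342 = 2 · 3^2 · 19.
Divisors of 342: 1, 2, 3, 6, 9, 18, 19, 38, 57, 114, 171, 342.
Compute 8^d (mod 361) for the divisors d until we hit 1:
8^1 ≡ 8
8^2 ≡ 64
8^3 ≡ 151
8^6 ≡ 58
8^9 ≡ 94
8^18 ≡ 172
8^19 ≡ 293
8^38 ≡ 292
8^57 ≡ 360
8^114 ≡ 1
So ord_361(8) = 114, hence |⟨8⟩| = 114.
Index = |(Z/361Z)^×| / |⟨8⟩| = 342 / 114 = 3.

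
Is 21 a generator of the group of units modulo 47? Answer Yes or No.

No

φ(47) = 47 − 1 = 46 = 2 · 23.
It suffices to check that the order of 21 is not a proper divisor of 46: compute 21^(46/q) for q ∈ {2, 23}.
21^23 ≡ 1 (mod 47)  [q = 2: ≡ 1 ✗]
21^2 ≡ 18 (mod 47)  [q = 23: ≢ 1 ✓]
The check at q = 2 fails, so 21 generates a proper subgroup.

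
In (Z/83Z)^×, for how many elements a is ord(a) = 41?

40

φ(83) = 83 − 1 = 82 = 2 · 41.
(Z/83Z)^× is cyclic (|G| = 82); a cyclic group of order m has exactly φ(d) elements of each order d | m, and none otherwise.
41 | 82, and φ(41) = 41 − 1 = 40.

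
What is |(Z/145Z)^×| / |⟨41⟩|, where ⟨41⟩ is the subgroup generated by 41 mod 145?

28

ord(41) | φ(145) = φ(5·29) = (5−1)·(29−1) = 4·28 = 112 = 2^4 · 7.
Divisors of 112: 1, 2, 4, 7, 8, 14, 16, 28, 56, 112.
Evaluate successive powers at the divisors of 112:
41^1 ≡ 41 (mod 145)
41^2 ≡ 86 (mod 145)
41^4 ≡ 1 (mod 145) ✓
So ord_145(41) = 4, hence |⟨41⟩| = 4.
Index = |(Z/145Z)^×| / |⟨41⟩| = 112 / 4 = 28.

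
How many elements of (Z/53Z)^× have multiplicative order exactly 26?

φ(53) = 53 − 1 = 52 = 2^2 · 13.
In a cyclic group of order 52, there are φ(d) elements of order d for each divisor d of 52, and zero for non-divisors.
26 = 2 · 13 divides 52, and φ(26) = 12.

12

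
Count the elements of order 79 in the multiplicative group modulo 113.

0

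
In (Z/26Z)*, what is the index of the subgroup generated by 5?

3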